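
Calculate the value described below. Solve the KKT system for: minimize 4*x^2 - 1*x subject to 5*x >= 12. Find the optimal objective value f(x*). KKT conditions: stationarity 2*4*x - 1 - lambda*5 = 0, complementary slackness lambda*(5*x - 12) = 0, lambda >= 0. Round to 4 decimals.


Step 1: Try lambda = 0 (constraint inactive).
x_unc = 1/(2*4) = 0.125
Check: 5*0.125 = 0.625 < 12 -- violated!
Step 2: Constraint must be active: 5*x = 12
x* = 12/5 = 2.4
lambda = (2*4*2.4 - 1)/5 = 3.64
Step 3: Compute optimal value.
f(x*) = 4*2.4^2 - 1*2.4 = 20.64


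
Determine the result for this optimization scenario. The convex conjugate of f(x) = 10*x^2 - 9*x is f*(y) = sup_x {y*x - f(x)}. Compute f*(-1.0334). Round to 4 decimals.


f*(y) = sup_x {y*x - a*x^2 - b*x} = sup_x {(y-b)*x - a*x^2}
FOC: (y - b) - 2a*x = 0 => x* = (y - b)/(2a)
x* = (-1.0334 + 9)/(2*10) = 0.3983
f*(-1.0334) = (y-b)^2/(4a) = (-1.0334 + 9)^2/(4*10)
= 63.4667/40 = 1.5867


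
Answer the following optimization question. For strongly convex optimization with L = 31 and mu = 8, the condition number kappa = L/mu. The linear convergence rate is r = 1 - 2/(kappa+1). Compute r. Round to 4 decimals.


Step 1: Compute the condition number.
kappa = L/mu = 31/8 = 3.875
Step 2: Compute the convergence rate.
r = 1 - 2/(kappa + 1) = 1 - 2*mu/(L + mu) = (L - mu)/(L + mu) = 23/39 = 0.5897


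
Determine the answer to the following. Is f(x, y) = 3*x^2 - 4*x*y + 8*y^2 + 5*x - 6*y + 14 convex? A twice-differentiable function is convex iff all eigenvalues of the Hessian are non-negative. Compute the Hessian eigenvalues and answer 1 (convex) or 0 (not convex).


The Hessian of f(x,y) = 3*x^2 - 4*x*y + 8*y^2 + 5*x - 6*y + 14 is:
H = [[6, -4], [-4, 16]]
Trace = 6 + 16 = 22
Determinant = 6*16 - (-4)^2 = 80
Discriminant = (22)^2 - 4*80 = 164.0
Eigenvalues: lambda_1 = 4.5969, lambda_2 = 17.4031
The function is convex.

1


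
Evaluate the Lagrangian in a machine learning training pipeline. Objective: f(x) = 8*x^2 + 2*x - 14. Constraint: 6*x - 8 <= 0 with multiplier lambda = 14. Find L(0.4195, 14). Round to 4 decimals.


Step 1: Evaluate f(x).
f(0.4195) = 8*0.4195^2 + 2*0.4195 - 14 = -11.7532
Step 2: Evaluate g(x).
g(0.4195) = 6*0.4195 - 8 = -5.483
Step 3: Compute Lagrangian.
L = -11.7532 + 14*-5.483 = -88.5152


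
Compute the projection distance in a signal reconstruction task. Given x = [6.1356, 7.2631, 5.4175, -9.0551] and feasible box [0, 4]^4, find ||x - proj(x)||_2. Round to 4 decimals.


Project each component onto [0, 4].
clip(6.1356) = 4.0, clip(7.2631) = 4.0, clip(5.4175) = 4.0, clip(-9.0551) = 0.0
Projection = [4.0, 4.0, 4.0, 0.0]
Squared diffs: [4.5608, 10.6478, 2.0093, 81.9948]
Distance = sqrt(99.2127) = 9.9606


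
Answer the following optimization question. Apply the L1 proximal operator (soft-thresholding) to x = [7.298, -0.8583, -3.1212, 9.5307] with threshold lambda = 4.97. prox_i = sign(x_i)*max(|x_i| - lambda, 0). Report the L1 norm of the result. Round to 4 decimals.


Soft-thresholding with lambda = 4.97:
prox(7.298) = sign(7.298)*max(|7.298| - 4.97, 0) = 2.328
prox(-0.8583) = sign(-0.8583)*max(|-0.8583| - 4.97, 0) = 0.0
prox(-3.1212) = sign(-3.1212)*max(|-3.1212| - 4.97, 0) = 0.0
prox(9.5307) = sign(9.5307)*max(|9.5307| - 4.97, 0) = 4.5607
prox(x) = [2.328, 0.0, 0.0, 4.5607]
||prox(x)||_1 = 2.328 + 0.0 + 0.0 + 4.5607 = 6.8887


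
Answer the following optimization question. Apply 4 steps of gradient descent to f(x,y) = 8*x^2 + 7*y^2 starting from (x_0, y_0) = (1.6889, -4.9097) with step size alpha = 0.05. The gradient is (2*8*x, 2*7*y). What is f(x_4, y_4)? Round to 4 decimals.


Gradient descent on f(x,y) = 8*x^2 + 7*y^2.
Starting point: (1.6889, -4.9097), alpha = 0.05
Step 1: grad_x = 2*8*1.6889 = 27.0224, grad_y = 2*7*-4.9097 = -68.7358
  x_1 = 1.6889 - 0.05*27.0224 = 0.3378
  y_1 = -4.9097 - 0.05*-68.7358 = -1.4729
Step 2: grad_x = 2*8*0.3378 = 5.4045, grad_y = 2*7*-1.4729 = -20.6207
  x_2 = 0.3378 - 0.05*5.4045 = 0.0676
  y_2 = -1.4729 - 0.05*-20.6207 = -0.4419
Step 3: grad_x = 2*8*0.0676 = 1.0809, grad_y = 2*7*-0.4419 = -6.1862
  x_3 = 0.0676 - 0.05*1.0809 = 0.0135
  y_3 = -0.4419 - 0.05*-6.1862 = -0.1326
Step 4: grad_x = 2*8*0.0135 = 0.2162, grad_y = 2*7*-0.1326 = -1.8559
  x_4 = 0.0135 - 0.05*0.2162 = 0.0027
  y_4 = -0.1326 - 0.05*-1.8559 = -0.0398
f(0.0027, -0.0398) = 8*0.0027^2 + 7*(-0.0398)^2 = 0.0111


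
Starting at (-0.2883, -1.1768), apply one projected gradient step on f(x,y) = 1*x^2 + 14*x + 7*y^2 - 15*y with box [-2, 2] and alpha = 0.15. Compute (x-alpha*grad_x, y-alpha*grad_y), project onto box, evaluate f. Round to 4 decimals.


Step 1: Compute gradient at (-0.2883, -1.1768).
grad_x = 2*1*-0.2883 + 14 = 13.4234
grad_y = 2*7*-1.1768 - 15 = -31.4752
Step 2: Gradient step.
x_raw = -0.2883 - 0.15*13.4234 = -2.3018
y_raw = -1.1768 - 0.15*-31.4752 = 3.5445
Step 3: Project onto [-2, 2].
x_proj = clip(-2.3018) = -2.0
y_proj = clip(3.5445) = 2.0
Step 4: Evaluate f.
f(-2.0, 2.0) = -26.0


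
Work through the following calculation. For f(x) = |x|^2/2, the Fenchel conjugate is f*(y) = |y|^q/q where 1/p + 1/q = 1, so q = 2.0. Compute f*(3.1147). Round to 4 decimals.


The conjugate exponent q satisfies 1/p + 1/q = 1.
p = 2, so q = 2/(2 - 1) = 2.0
|y|^q = 3.1147^2.0 = 9.7014
f*(3.1147) = 9.7014 / 2.0 = 4.8507


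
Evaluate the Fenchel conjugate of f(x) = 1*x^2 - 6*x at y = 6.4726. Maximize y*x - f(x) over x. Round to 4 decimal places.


f*(y) = sup_x {y*x - a*x^2 - b*x} = sup_x {(y-b)*x - a*x^2}
FOC: (y - b) - 2a*x = 0 => x* = (y - b)/(2a)
x* = (6.4726 + 6)/(2*1) = 6.2363
f*(6.4726) = (y-b)^2/(4a) = (6.4726 + 6)^2/(4*1)
= 155.5658/4 = 38.8914


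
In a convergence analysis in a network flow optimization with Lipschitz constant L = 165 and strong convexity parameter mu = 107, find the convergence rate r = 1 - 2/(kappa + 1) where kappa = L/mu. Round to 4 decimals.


Step 1: Compute the condition number.
kappa = L/mu = 165/107 = 1.5421
Step 2: Compute the convergence rate.
r = 1 - 2/(kappa + 1) = 1 - 2*mu/(L + mu) = (L - mu)/(L + mu) = 58/272 = 0.2132


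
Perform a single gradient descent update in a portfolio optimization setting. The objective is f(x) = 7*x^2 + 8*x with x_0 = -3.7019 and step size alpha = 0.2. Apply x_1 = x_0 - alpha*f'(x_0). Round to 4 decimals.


We compute the gradient at x_0 and apply the update.
f'(x) = 14*x + 8
f'(-3.7019) = 14*-3.7019 + 8 = -43.8266
x_1 = -3.7019 - 0.2*-43.8266 = 5.0634


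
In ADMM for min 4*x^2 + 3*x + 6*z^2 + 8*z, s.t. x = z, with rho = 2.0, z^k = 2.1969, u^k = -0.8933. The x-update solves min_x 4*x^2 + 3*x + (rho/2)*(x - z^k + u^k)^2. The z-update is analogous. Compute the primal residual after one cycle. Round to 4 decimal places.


ADMM iteration with rho = 2.0, z^k = 2.1969, u^k = -0.8933
Step 1: x-update.
Minimize 4*x^2 + 3*x + (2.0/2)*(x - 2.1969 - 0.8933)^2
FOC: (2*4 + 2.0)*x = -3 + 2.0*(2.1969 + 0.8933)
x^{k+1} = 0.318
Step 2: z-update.
Minimize 6*z^2 + 8*z + (2.0/2)*(0.318 - z - 0.8933)^2
FOC: (2*6 + 2.0)*z = -8 + 2.0*(0.318 - 0.8933)
z^{k+1} = -0.6536
Step 3: u-update.
u^{k+1} = -0.8933 + 0.318 + 0.6536 = 0.0783
Step 4: Primal residual = |0.318 + 0.6536| = 0.9716


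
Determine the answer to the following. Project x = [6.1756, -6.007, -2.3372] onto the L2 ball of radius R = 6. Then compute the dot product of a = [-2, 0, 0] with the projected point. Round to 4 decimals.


Step 1: Compute ||x|| (intermediates to 6 decimals).
||x|| = sqrt(6.1756^2 + (-6.007)^2 + (-2.3372)^2) = 8.926622
Step 2: Project.
Since ||x|| > R, scale = R/||x|| = 6/8.926622 = 0.672147, proj(x) = scale * x
proj(x) = [4.150911, -4.037587, -1.570942]
Step 3: Dot product.
a^T * proj(x) = -2*4.150911 + 0*(-4.037587) + 0*(-1.570942) = -8.3018


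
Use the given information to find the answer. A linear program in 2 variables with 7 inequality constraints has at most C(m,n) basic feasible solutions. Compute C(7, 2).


Each vertex corresponds to some choice of n active constraints out of m, so the number of vertices is at most C(m, n) = m! / (n!(m-n)!).
m = 7, n = 2
Numerator: 7 * 6
Denominator: 2! = 2
C(7, 2) = 21


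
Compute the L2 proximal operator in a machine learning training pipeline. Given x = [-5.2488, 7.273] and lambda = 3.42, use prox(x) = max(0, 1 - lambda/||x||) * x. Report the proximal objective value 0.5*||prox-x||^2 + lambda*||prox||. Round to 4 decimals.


Step 1: Compute ||x||.
||x|| = 8.9692
Step 2: Compute scaling factor.
scale = max(0, 1 - 3.42/8.9692) = 0.6187
Step 3: prox(x) = [-3.2474, 4.4998]
||prox(x)|| = 5.5492
Step 4: Proximal objective.
0.5*||prox-x||^2 = 5.8482
lambda*||prox|| = 18.9783
Total = 24.8264


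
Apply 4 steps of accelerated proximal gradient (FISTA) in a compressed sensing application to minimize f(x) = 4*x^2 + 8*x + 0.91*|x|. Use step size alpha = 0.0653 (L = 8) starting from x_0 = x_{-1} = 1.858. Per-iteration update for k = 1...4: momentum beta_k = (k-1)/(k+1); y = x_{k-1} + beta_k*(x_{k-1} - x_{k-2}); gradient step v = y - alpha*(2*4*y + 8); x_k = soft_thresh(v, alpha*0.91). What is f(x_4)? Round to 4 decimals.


FISTA on f(x) = 4*x^2 + 8*x + 0.91*|x|
L = 8, alpha = 0.0653
Iteration 1: beta = 0.0, y = 1.858 + 0.0*(1.858 - 1.858) = 1.858
  grad(y) = 22.864, v = y - alpha*grad = 0.365
  prox(v) = soft_thresh(0.365, 0.0594) = 0.3056
Iteration 2: beta = 0.3333, y = 0.3056 + 0.3333*(0.3056 - 1.858) = -0.2119
  grad(y) = 6.3046, v = y - alpha*grad = -0.6236
  prox(v) = soft_thresh(-0.6236, 0.0594) = -0.5642
Iteration 3: beta = 0.5, y = -0.5642 + 0.5*(-0.5642 - 0.3056) = -0.9991
  grad(y) = 0.0075, v = y - alpha*grad = -0.9996
  prox(v) = soft_thresh(-0.9996, 0.0594) = -0.9401
Iteration 4: beta = 0.6, y = -0.9401 + 0.6*(-0.9401 + 0.5642) = -1.1657
  grad(y) = -1.3256, v = y - alpha*grad = -1.0791
  prox(v) = soft_thresh(-1.0791, 0.0594) = -1.0197
f(x_4) = 4*(-1.0197)^2 + 8*(-1.0197) + 0.91*|-1.0197| = -3.0705


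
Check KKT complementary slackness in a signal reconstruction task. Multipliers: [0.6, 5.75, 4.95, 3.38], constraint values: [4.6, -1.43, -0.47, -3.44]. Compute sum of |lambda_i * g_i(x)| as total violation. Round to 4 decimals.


KKT complementary slackness check:
lambda_1 * g_1 = 0.6 * 4.6 = 2.76
lambda_2 * g_2 = 5.75 * -1.43 = -8.2225
lambda_3 * g_3 = 4.95 * -0.47 = -2.3265
lambda_4 * g_4 = 3.38 * -3.44 = -11.6272
Total violation = 2.76 + 8.2225 + 2.3265 + 11.6272 = 24.9362


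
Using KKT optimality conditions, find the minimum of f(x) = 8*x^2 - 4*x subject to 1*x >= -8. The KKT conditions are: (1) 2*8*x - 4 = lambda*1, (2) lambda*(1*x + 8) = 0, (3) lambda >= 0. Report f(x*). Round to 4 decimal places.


Step 1: Try lambda = 0 (constraint inactive).
Stationarity: 2*8*x - 4 = 0
x* = 4/(2*8) = 0.25
Check constraint: 1*0.25 = 0.25 >= -8 -- satisfied.
Step 2: Compute optimal value.
f(x*) = 8*0.25^2 - 4*0.25 = -0.5


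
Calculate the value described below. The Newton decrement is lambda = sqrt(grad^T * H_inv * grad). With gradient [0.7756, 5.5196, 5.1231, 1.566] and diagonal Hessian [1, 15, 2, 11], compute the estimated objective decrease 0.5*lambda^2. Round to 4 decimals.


Step 1: H is diagonal, so H^(-1) * g = [0.7756, 0.368, 2.5616, 0.1424].
Step 2: g^T H^(-1) g = sum_i g_i^2 / H_ii
  = (0.7756)^2/1 + (5.5196)^2/15 + (5.1231)^2/2 + (1.566)^2/11
  = 0.6016 + 2.0311 + 13.1231 + 0.2229 = 15.9786
Step 3: Objective decrease = 0.5 * g^T H^(-1) g = 7.9893


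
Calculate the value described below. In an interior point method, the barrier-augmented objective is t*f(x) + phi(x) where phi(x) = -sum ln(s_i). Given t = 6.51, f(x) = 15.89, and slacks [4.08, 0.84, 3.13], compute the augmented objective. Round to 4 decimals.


Step 1: Compute log-barrier.
ln values: [1.4061, -0.1744, 1.141]
phi = -(1.4061 - 0.1744 + 1.141) = -2.3728
Step 2: Compute augmented objective.
t*f(x) = 6.51*15.89 = 103.4439
Total = 103.4439 - 2.3728 = 101.0711


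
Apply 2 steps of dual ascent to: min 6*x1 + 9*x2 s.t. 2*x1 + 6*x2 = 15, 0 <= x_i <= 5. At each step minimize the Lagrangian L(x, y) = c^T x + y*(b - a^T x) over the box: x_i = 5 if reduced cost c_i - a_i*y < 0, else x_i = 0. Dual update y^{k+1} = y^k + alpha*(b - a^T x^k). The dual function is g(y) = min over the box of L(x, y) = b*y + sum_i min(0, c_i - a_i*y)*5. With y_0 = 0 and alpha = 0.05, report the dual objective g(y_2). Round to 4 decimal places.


Dual ascent for LP: min 6*x1 + 9*x2, 2*x1 + 6*x2 = 15, 0 <= x_i <= 5
Step 1: y^k = 0.0, reduced costs: (6.0, 9.0)
  x^k = (0.0, 0.0), subgradient = b - a^T x = 15.0
  y^{k+1} = 0.0 + 0.05*15.0 = 0.75
Step 2: y^k = 0.75, reduced costs: (4.5, 4.5)
  x^k = (0.0, 0.0), subgradient = b - a^T x = 15.0
  y^{k+1} = 0.75 + 0.05*15.0 = 1.5
Dual objective at y_2 = 1.5: reduced costs (3.0, 0.0), box minimizer x = (0.0, 0.0)
g(y_2) = b*y + (c1 - a1*y)*x1 + (c2 - a2*y)*x2 = 15*1.5 + 3.0*0.0 + 0.0*0.0 = 22.5 + 0.0 + 0.0 = 22.5


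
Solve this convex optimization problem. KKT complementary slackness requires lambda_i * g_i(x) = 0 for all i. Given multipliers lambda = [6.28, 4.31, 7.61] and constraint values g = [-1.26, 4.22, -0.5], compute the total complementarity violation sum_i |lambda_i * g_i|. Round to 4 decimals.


KKT complementary slackness check:
lambda_1 * g_1 = 6.28 * -1.26 = -7.9128
lambda_2 * g_2 = 4.31 * 4.22 = 18.1882
lambda_3 * g_3 = 7.61 * -0.5 = -3.805
Total violation = 7.9128 + 18.1882 + 3.805 = 29.906


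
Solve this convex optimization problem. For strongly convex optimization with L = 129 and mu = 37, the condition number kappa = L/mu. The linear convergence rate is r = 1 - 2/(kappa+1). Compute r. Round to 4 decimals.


Step 1: Compute the condition number.
kappa = L/mu = 129/37 = 3.4865
Step 2: Compute the convergence rate.
r = 1 - 2/(kappa + 1) = 1 - 2*mu/(L + mu) = (L - mu)/(L + mu) = 92/166 = 0.5542


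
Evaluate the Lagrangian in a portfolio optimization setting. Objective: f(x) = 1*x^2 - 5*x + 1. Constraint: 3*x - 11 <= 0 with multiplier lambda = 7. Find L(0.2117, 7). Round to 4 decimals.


Step 1: Evaluate f(x).
f(0.2117) = 1*0.2117^2 - 5*0.2117 + 1 = -0.0137
Step 2: Evaluate g(x).
g(0.2117) = 3*0.2117 - 11 = -10.3649
Step 3: Compute Lagrangian.
L = -0.0137 + 7*-10.3649 = -72.568


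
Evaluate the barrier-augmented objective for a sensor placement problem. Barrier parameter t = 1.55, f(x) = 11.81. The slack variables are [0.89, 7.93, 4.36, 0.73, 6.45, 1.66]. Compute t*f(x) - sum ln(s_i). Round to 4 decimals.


Step 1: Compute log-barrier.
ln values: [-0.1165, 2.0707, 1.4725, -0.3147, 1.8641, 0.5068]
phi = -(-0.1165 + 2.0707 + 1.4725 - 0.3147 + 1.8641 + 0.5068) = -5.4828
Step 2: Compute augmented objective.
t*f(x) = 1.55*11.81 = 18.3055
Total = 18.3055 - 5.4828 = 12.8227


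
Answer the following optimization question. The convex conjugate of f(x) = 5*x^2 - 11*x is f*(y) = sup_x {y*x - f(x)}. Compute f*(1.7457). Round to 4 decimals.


f*(y) = sup_x {y*x - a*x^2 - b*x} = sup_x {(y-b)*x - a*x^2}
FOC: (y - b) - 2a*x = 0 => x* = (y - b)/(2a)
x* = (1.7457 + 11)/(2*5) = 1.2746
f*(1.7457) = (y-b)^2/(4a) = (1.7457 + 11)^2/(4*5)
= 162.4529/20 = 8.1226


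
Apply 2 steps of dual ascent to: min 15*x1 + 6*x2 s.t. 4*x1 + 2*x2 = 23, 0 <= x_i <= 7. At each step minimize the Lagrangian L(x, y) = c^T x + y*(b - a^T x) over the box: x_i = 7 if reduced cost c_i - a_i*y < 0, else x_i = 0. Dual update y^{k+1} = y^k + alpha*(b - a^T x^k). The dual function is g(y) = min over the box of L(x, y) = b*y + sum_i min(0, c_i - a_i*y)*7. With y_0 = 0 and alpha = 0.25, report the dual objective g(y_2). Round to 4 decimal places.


Dual ascent for LP: min 15*x1 + 6*x2, 4*x1 + 2*x2 = 23, 0 <= x_i <= 7
Step 1: y^k = 0.0, reduced costs: (15.0, 6.0)
  x^k = (0.0, 0.0), subgradient = b - a^T x = 23.0
  y^{k+1} = 0.0 + 0.25*23.0 = 5.75
Step 2: y^k = 5.75, reduced costs: (-8.0, -5.5)
  x^k = (7.0, 7.0), subgradient = b - a^T x = -19.0
  y^{k+1} = 5.75 + 0.25*-19.0 = 1.0
Dual objective at y_2 = 1.0: reduced costs (11.0, 4.0), box minimizer x = (0.0, 0.0)
g(y_2) = b*y + (c1 - a1*y)*x1 + (c2 - a2*y)*x2 = 23*1.0 + 11.0*0.0 + 4.0*0.0 = 23.0 + 0.0 + 0.0 = 23.0


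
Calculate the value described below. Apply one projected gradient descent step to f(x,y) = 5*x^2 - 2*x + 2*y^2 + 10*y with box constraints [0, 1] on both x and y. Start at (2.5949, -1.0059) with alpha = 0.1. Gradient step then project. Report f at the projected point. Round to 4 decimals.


Step 1: Compute gradient at (2.5949, -1.0059).
grad_x = 2*5*2.5949 - 2 = 23.949
grad_y = 2*2*-1.0059 + 10 = 5.9764
Step 2: Gradient step.
x_raw = 2.5949 - 0.1*23.949 = 0.2
y_raw = -1.0059 - 0.1*5.9764 = -1.6035
Step 3: Project onto [0, 1].
x_proj = clip(0.2) = 0.2
y_proj = clip(-1.6035) = 0.0
Step 4: Evaluate f.
f(0.2, 0.0) = -0.2


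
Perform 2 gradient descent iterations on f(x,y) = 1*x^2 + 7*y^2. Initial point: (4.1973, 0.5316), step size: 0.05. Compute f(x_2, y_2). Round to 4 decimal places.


Gradient descent on f(x,y) = 1*x^2 + 7*y^2.
Starting point: (4.1973, 0.5316), alpha = 0.05
Step 1: grad_x = 2*1*4.1973 = 8.3946, grad_y = 2*7*0.5316 = 7.4424
  x_1 = 4.1973 - 0.05*8.3946 = 3.7776
  y_1 = 0.5316 - 0.05*7.4424 = 0.1595
Step 2: grad_x = 2*1*3.7776 = 7.5551, grad_y = 2*7*0.1595 = 2.2327
  x_2 = 3.7776 - 0.05*7.5551 = 3.3998
  y_2 = 0.1595 - 0.05*2.2327 = 0.0478
f(3.3998, 0.0478) = 1*3.3998^2 + 7*0.0478^2 = 11.5748


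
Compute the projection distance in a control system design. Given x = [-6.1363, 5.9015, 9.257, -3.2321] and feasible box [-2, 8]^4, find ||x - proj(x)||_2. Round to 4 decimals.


Project each component onto [-2, 8].
clip(-6.1363) = -2.0, clip(5.9015) = 5.9015, clip(9.257) = 8.0, clip(-3.2321) = -2.0
Projection = [-2.0, 5.9015, 8.0, -2.0]
Squared diffs: [17.109, 0.0, 1.58, 1.5181]
Distance = sqrt(20.2071) = 4.4952


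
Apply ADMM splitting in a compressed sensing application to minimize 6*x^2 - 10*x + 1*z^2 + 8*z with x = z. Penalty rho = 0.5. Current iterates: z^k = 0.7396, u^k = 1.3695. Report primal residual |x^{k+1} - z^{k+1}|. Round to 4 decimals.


ADMM iteration with rho = 0.5, z^k = 0.7396, u^k = 1.3695
Step 1: x-update.
Minimize 6*x^2 - 10*x + (0.5/2)*(x - 0.7396 + 1.3695)^2
FOC: (2*6 + 0.5)*x = 10 + 0.5*(0.7396 - 1.3695)
x^{k+1} = 0.7748
Step 2: z-update.
Minimize 1*z^2 + 8*z + (0.5/2)*(0.7748 - z + 1.3695)^2
FOC: (2*1 + 0.5)*z = -8 + 0.5*(0.7748 + 1.3695)
z^{k+1} = -2.7711
Step 3: u-update.
u^{k+1} = 1.3695 + 0.7748 + 2.7711 = 4.9154
Step 4: Primal residual = |0.7748 + 2.7711| = 3.5459


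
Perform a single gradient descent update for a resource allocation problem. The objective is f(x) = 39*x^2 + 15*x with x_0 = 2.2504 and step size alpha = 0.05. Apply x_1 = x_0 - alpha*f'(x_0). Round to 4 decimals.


We compute the gradient at x_0 and apply the update.
f'(x) = 78*x + 15
f'(2.2504) = 78*2.2504 + 15 = 190.5312
x_1 = 2.2504 - 0.05*190.5312 = -7.2762


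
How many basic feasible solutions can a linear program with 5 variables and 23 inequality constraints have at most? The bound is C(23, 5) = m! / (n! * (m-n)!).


Each vertex corresponds to some choice of n active constraints out of m, so the number of vertices is at most C(m, n) = m! / (n!(m-n)!).
m = 23, n = 5
Numerator: 23 * 22 * 21 * 20 * 19
Denominator: 5! = 120
C(23, 5) = 33649


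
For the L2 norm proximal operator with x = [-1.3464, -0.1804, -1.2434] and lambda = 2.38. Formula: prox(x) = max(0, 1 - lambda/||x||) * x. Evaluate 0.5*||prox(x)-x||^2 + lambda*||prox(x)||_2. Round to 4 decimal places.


Step 1: Compute ||x||.
||x|| = 1.8416
Step 2: Compute scaling factor.
scale = max(0, 1 - 2.38/1.8416) = 0.0
Step 3: prox(x) = [-0.0, -0.0, -0.0]
||prox(x)|| = 0.0
Step 4: Proximal objective.
0.5*||prox-x||^2 = 1.6957
lambda*||prox|| = 0.0
Total = 1.6957


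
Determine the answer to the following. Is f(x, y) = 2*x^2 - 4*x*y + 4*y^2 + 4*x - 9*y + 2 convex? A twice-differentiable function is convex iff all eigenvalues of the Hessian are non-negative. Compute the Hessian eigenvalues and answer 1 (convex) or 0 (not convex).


The Hessian of f(x,y) = 2*x^2 - 4*x*y + 4*y^2 + 4*x - 9*y + 2 is:
H = [[4, -4], [-4, 8]]
Trace = 4 + 8 = 12
Determinant = 4*8 - (-4)^2 = 16
Discriminant = (12)^2 - 4*16 = 80.0
Eigenvalues: lambda_1 = 1.5279, lambda_2 = 10.4721
The function is convex.

1


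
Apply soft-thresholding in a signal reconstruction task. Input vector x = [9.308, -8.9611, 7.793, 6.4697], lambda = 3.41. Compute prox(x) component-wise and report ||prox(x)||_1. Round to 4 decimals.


Soft-thresholding with lambda = 3.41:
prox(9.308) = sign(9.308)*max(|9.308| - 3.41, 0) = 5.898
prox(-8.9611) = sign(-8.9611)*max(|-8.9611| - 3.41, 0) = -5.5511
prox(7.793) = sign(7.793)*max(|7.793| - 3.41, 0) = 4.383
prox(6.4697) = sign(6.4697)*max(|6.4697| - 3.41, 0) = 3.0597
prox(x) = [5.898, -5.5511, 4.383, 3.0597]
||prox(x)||_1 = 5.898 + 5.5511 + 4.383 + 3.0597 = 18.8918


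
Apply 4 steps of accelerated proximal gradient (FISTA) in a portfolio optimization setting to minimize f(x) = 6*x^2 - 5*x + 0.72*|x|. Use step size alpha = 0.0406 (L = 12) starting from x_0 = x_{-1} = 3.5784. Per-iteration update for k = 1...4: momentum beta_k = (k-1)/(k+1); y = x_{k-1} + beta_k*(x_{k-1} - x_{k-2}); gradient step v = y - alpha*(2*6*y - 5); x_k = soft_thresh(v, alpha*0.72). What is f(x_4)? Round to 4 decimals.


FISTA on f(x) = 6*x^2 - 5*x + 0.72*|x|
L = 12, alpha = 0.0406
Iteration 1: beta = 0.0, y = 3.5784 + 0.0*(3.5784 - 3.5784) = 3.5784
  grad(y) = 37.9408, v = y - alpha*grad = 2.038
  prox(v) = soft_thresh(2.038, 0.0292) = 2.0088
Iteration 2: beta = 0.3333, y = 2.0088 + 0.3333*(2.0088 - 3.5784) = 1.4856
  grad(y) = 12.8267, v = y - alpha*grad = 0.9648
  prox(v) = soft_thresh(0.9648, 0.0292) = 0.9356
Iteration 3: beta = 0.5, y = 0.9356 + 0.5*(0.9356 - 2.0088) = 0.399
  grad(y) = -0.2125, v = y - alpha*grad = 0.4076
  prox(v) = soft_thresh(0.4076, 0.0292) = 0.3784
Iteration 4: beta = 0.6, y = 0.3784 + 0.6*(0.3784 - 0.9356) = 0.044
  grad(y) = -4.4716, v = y - alpha*grad = 0.2256
  prox(v) = soft_thresh(0.2256, 0.0292) = 0.1963
f(x_4) = 6*0.1963^2 - 5*0.1963 + 0.72*|0.1963| = -0.6091


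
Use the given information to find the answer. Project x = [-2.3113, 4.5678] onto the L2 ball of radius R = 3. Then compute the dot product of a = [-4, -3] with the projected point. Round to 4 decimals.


Step 1: Compute ||x|| (intermediates to 6 decimals).
||x|| = sqrt((-2.3113)^2 + 4.5678^2) = 5.119268
Step 2: Project.
Since ||x|| > R, scale = R/||x|| = 3/5.119268 = 0.586021, proj(x) = scale * x
proj(x) = [-1.35447, 2.676827]
Step 3: Dot product.
a^T * proj(x) = -4*(-1.35447) - 3*2.676827 = -2.6126


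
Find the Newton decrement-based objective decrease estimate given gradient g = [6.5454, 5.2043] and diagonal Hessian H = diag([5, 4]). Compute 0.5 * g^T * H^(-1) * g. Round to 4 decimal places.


Step 1: H is diagonal, so H^(-1) * g = [1.3091, 1.3011].
Step 2: g^T H^(-1) g = sum_i g_i^2 / H_ii
  = (6.5454)^2/5 + (5.2043)^2/4
  = 8.5685 + 6.7712 = 15.3396
Step 3: Objective decrease = 0.5 * g^T H^(-1) g = 7.6698


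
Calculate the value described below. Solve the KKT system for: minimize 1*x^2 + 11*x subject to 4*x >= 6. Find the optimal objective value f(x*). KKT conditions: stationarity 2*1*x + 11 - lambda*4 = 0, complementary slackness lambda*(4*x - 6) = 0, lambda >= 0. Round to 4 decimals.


Step 1: Try lambda = 0 (constraint inactive).
x_unc = -11/(2*1) = -5.5
Check: 4*-5.5 = -22.0 < 6 -- violated!
Step 2: Constraint must be active: 4*x = 6
x* = 6/4 = 1.5
lambda = (2*1*1.5 + 11)/4 = 3.5
Step 3: Compute optimal value.
f(x*) = 1*1.5^2 + 11*1.5 = 18.75


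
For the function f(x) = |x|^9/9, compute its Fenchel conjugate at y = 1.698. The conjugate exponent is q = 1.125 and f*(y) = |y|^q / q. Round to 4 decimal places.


The conjugate exponent q satisfies 1/p + 1/q = 1.
p = 9, so q = 9/(9 - 1) = 1.125
|y|^q = 1.698^1.125 = 1.8142
f*(1.698) = 1.8142 / 1.125 = 1.6126


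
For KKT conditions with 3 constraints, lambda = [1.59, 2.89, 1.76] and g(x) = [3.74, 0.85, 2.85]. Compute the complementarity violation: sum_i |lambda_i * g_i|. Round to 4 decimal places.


KKT complementary slackness check:
lambda_1 * g_1 = 1.59 * 3.74 = 5.9466
lambda_2 * g_2 = 2.89 * 0.85 = 2.4565
lambda_3 * g_3 = 1.76 * 2.85 = 5.016
Total violation = 5.9466 + 2.4565 + 5.016 = 13.4191


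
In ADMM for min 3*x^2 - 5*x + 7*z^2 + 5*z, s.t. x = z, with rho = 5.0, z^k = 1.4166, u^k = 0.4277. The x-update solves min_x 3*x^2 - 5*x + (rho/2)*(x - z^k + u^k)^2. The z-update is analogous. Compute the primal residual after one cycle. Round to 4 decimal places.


ADMM iteration with rho = 5.0, z^k = 1.4166, u^k = 0.4277
Step 1: x-update.
Minimize 3*x^2 - 5*x + (5.0/2)*(x - 1.4166 + 0.4277)^2
FOC: (2*3 + 5.0)*x = 5 + 5.0*(1.4166 - 0.4277)
x^{k+1} = 0.904
Step 2: z-update.
Minimize 7*z^2 + 5*z + (5.0/2)*(0.904 - z + 0.4277)^2
FOC: (2*7 + 5.0)*z = -5 + 5.0*(0.904 + 0.4277)
z^{k+1} = 0.0873
Step 3: u-update.
u^{k+1} = 0.4277 + 0.904 - 0.0873 = 1.2444
Step 4: Primal residual = |0.904 - 0.0873| = 0.8167


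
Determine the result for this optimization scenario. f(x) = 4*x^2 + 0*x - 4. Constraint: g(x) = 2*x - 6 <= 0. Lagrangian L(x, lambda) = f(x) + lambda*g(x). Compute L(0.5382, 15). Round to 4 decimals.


Step 1: Evaluate f(x).
f(0.5382) = 4*0.5382^2 + 0*0.5382 - 4 = -2.8414
Step 2: Evaluate g(x).
g(0.5382) = 2*0.5382 - 6 = -4.9236
Step 3: Compute Lagrangian.
L = -2.8414 + 15*-4.9236 = -76.6954


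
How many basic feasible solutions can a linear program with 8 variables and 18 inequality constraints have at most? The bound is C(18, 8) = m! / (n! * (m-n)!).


Each vertex corresponds to some choice of n active constraints out of m, so the number of vertices is at most C(m, n) = m! / (n!(m-n)!).
m = 18, n = 8
Numerator: 18 * 17 * 16 * 15 * 14 * 13 * 12 * 11
Denominator: 8! = 40320
C(18, 8) = 43758


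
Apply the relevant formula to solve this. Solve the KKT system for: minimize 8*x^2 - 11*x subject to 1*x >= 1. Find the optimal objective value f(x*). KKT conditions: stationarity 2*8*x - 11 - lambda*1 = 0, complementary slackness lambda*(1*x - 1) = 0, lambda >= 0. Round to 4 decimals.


Step 1: Try lambda = 0 (constraint inactive).
x_unc = 11/(2*8) = 0.6875
Check: 1*0.6875 = 0.6875 < 1 -- violated!
Step 2: Constraint must be active: 1*x = 1
x* = 1/1 = 1.0
lambda = (2*8*1.0 - 11)/1 = 5.0
Step 3: Compute optimal value.
f(x*) = 8*1.0^2 - 11*1.0 = -3.0


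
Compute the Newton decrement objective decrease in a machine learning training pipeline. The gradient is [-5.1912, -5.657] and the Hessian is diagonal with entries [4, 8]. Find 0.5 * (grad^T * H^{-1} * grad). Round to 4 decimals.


Step 1: H is diagonal, so H^(-1) * g = [-1.2978, -0.7071].
Step 2: g^T H^(-1) g = sum_i g_i^2 / H_ii
  = (-5.1912)^2/4 + (-5.657)^2/8
  = 6.7371 + 4.0002 = 10.7373
Step 3: Objective decrease = 0.5 * g^T H^(-1) g = 5.3687


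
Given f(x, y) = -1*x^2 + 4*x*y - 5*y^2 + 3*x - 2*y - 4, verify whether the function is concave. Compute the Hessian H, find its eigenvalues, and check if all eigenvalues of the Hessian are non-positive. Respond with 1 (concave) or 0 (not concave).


The Hessian of f(x,y) = -1*x^2 + 4*x*y - 5*y^2 + 3*x - 2*y - 4 is:
H = [[-2, 4], [4, -10]]
Trace = -2 - 10 = -12
Determinant = -2*-10 - (4)^2 = 4
Discriminant = (-12)^2 - 4*4 = 128.0
Eigenvalues: lambda_1 = -11.6569, lambda_2 = -0.3431
The function is concave.

1


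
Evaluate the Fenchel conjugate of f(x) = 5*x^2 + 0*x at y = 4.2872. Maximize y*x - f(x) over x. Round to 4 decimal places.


f*(y) = sup_x {y*x - a*x^2 - b*x} = sup_x {(y-b)*x - a*x^2}
FOC: (y - b) - 2a*x = 0 => x* = (y - b)/(2a)
x* = (4.2872 - 0)/(2*5) = 0.4287
f*(4.2872) = (y-b)^2/(4a) = (4.2872 - 0)^2/(4*5)
= 18.3801/20 = 0.919


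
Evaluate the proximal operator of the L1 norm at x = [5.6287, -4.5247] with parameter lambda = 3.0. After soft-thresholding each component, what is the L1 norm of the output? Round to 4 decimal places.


Soft-thresholding with lambda = 3.0:
prox(5.6287) = sign(5.6287)*max(|5.6287| - 3.0, 0) = 2.6287
prox(-4.5247) = sign(-4.5247)*max(|-4.5247| - 3.0, 0) = -1.5247
prox(x) = [2.6287, -1.5247]
||prox(x)||_1 = 2.6287 + 1.5247 = 4.1534


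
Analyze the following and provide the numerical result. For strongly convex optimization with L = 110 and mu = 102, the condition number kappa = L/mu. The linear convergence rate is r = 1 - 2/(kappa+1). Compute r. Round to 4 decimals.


Step 1: Compute the condition number.
kappa = L/mu = 110/102 = 1.0784
Step 2: Compute the convergence rate.
r = 1 - 2/(kappa + 1) = 1 - 2*mu/(L + mu) = (L - mu)/(L + mu) = 8/212 = 0.0377


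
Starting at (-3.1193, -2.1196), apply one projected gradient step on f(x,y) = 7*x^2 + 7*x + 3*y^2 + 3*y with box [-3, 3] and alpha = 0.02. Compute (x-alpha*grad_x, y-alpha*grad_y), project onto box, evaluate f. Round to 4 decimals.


Step 1: Compute gradient at (-3.1193, -2.1196).
grad_x = 2*7*-3.1193 + 7 = -36.6702
grad_y = 2*3*-2.1196 + 3 = -9.7176
Step 2: Gradient step.
x_raw = -3.1193 - 0.02*-36.6702 = -2.3859
y_raw = -2.1196 - 0.02*-9.7176 = -1.9252
Step 3: Project onto [-3, 3].
x_proj = clip(-2.3859) = -2.3859
y_proj = clip(-1.9252) = -1.9252
Step 4: Evaluate f.
f(-2.3859, -1.9252) = 28.4902


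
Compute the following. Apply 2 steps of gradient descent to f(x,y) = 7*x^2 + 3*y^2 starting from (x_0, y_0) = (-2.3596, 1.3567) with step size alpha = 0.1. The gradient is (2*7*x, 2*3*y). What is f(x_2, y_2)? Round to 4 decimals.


Gradient descent on f(x,y) = 7*x^2 + 3*y^2.
Starting point: (-2.3596, 1.3567), alpha = 0.1
Step 1: grad_x = 2*7*-2.3596 = -33.0344, grad_y = 2*3*1.3567 = 8.1402
  x_1 = -2.3596 - 0.1*-33.0344 = 0.9438
  y_1 = 1.3567 - 0.1*8.1402 = 0.5427
Step 2: grad_x = 2*7*0.9438 = 13.2138, grad_y = 2*3*0.5427 = 3.2561
  x_2 = 0.9438 - 0.1*13.2138 = -0.3775
  y_2 = 0.5427 - 0.1*3.2561 = 0.2171
f(-0.3775, 0.2171) = 7*(-0.3775)^2 + 3*0.2171^2 = 1.1391


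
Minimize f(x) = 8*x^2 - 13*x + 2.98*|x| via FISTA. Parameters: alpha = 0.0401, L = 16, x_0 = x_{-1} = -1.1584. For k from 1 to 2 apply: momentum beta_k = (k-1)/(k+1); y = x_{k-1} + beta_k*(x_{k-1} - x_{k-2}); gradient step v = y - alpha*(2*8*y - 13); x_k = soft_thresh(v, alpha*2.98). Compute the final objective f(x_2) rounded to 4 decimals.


FISTA on f(x) = 8*x^2 - 13*x + 2.98*|x|
L = 16, alpha = 0.0401
Iteration 1: beta = 0.0, y = -1.1584 + 0.0*(-1.1584 + 1.1584) = -1.1584
  grad(y) = -31.5344, v = y - alpha*grad = 0.1061
  prox(v) = soft_thresh(0.1061, 0.1195) = 0.0
Iteration 2: beta = 0.3333, y = 0.0 + 0.3333*(0.0 + 1.1584) = 0.3861
  grad(y) = -6.8219, v = y - alpha*grad = 0.6597
  prox(v) = soft_thresh(0.6597, 0.1195) = 0.5402
f(x_2) = 8*0.5402^2 - 13*0.5402 + 2.98*|0.5402| = -3.0783


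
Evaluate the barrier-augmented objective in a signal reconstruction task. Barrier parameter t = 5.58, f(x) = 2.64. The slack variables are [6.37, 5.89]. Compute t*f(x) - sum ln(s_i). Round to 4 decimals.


Step 1: Compute log-barrier.
ln values: [1.8516, 1.7733]
phi = -(1.8516 + 1.7733) = -3.6249
Step 2: Compute augmented objective.
t*f(x) = 5.58*2.64 = 14.7312
Total = 14.7312 - 3.6249 = 11.1063


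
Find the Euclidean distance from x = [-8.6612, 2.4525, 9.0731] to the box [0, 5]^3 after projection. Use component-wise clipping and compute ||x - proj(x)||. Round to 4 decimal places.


Project each component onto [0, 5].
clip(-8.6612) = 0.0, clip(2.4525) = 2.4525, clip(9.0731) = 5.0
Projection = [0.0, 2.4525, 5.0]
Squared diffs: [75.0164, 0.0, 16.5901]
Distance = sqrt(91.6065) = 9.5711


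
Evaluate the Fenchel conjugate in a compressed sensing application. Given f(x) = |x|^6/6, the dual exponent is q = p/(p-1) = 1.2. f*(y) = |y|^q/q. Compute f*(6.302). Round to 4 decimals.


The conjugate exponent q satisfies 1/p + 1/q = 1.
p = 6, so q = 6/(6 - 1) = 1.2
|y|^q = 6.302^1.2 = 9.107
f*(6.302) = 9.107 / 1.2 = 7.5891


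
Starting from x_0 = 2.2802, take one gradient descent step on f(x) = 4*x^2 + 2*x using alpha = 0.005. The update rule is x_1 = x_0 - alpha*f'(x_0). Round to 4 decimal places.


We compute the gradient at x_0 and apply the update.
f'(x) = 8*x + 2
f'(2.2802) = 8*2.2802 + 2 = 20.2416
x_1 = 2.2802 - 0.005*20.2416 = 2.179


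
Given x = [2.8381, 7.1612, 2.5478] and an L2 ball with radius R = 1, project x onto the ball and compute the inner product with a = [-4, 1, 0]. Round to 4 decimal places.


Step 1: Compute ||x|| (intermediates to 6 decimals).
||x|| = sqrt(2.8381^2 + 7.1612^2 + 2.5478^2) = 8.1135
Step 2: Project.
Since ||x|| > R, scale = R/||x|| = 1/8.1135 = 0.123251, proj(x) = scale * x
proj(x) = [0.349799, 0.882625, 0.314019]
Step 3: Dot product.
a^T * proj(x) = -4*0.349799 + 1*0.882625 + 0*0.314019 = -0.5166


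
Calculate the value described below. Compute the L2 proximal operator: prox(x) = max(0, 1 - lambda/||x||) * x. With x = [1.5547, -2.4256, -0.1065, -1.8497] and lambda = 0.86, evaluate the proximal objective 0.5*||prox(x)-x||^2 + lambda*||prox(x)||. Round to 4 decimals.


Step 1: Compute ||x||.
||x|| = 3.4254
Step 2: Compute scaling factor.
scale = max(0, 1 - 0.86/3.4254) = 0.7489
Step 3: prox(x) = [1.1644, -1.8166, -0.0798, -1.3853]
||prox(x)|| = 2.5654
Step 4: Proximal objective.
0.5*||prox-x||^2 = 0.3698
lambda*||prox|| = 2.2062
Total = 2.576


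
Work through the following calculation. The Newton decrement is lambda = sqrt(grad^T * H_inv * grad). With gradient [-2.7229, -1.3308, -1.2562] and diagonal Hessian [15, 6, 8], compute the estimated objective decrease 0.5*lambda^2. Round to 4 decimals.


Step 1: H is diagonal, so H^(-1) * g = [-0.1815, -0.2218, -0.157].
Step 2: g^T H^(-1) g = sum_i g_i^2 / H_ii
  = (-2.7229)^2/15 + (-1.3308)^2/6 + (-1.2562)^2/8
  = 0.4943 + 0.2952 + 0.1973 = 0.9867
Step 3: Objective decrease = 0.5 * g^T H^(-1) g = 0.4934


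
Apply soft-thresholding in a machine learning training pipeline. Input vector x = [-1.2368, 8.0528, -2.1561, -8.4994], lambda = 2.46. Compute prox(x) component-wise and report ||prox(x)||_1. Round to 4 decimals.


Soft-thresholding with lambda = 2.46:
prox(-1.2368) = sign(-1.2368)*max(|-1.2368| - 2.46, 0) = 0.0
prox(8.0528) = sign(8.0528)*max(|8.0528| - 2.46, 0) = 5.5928
prox(-2.1561) = sign(-2.1561)*max(|-2.1561| - 2.46, 0) = 0.0
prox(-8.4994) = sign(-8.4994)*max(|-8.4994| - 2.46, 0) = -6.0394
prox(x) = [0.0, 5.5928, 0.0, -6.0394]
||prox(x)||_1 = 0.0 + 5.5928 + 0.0 + 6.0394 = 11.6322


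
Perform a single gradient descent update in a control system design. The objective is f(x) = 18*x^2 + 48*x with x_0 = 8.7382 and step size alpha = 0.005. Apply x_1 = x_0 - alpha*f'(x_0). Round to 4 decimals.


We compute the gradient at x_0 and apply the update.
f'(x) = 36*x + 48
f'(8.7382) = 36*8.7382 + 48 = 362.5752
x_1 = 8.7382 - 0.005*362.5752 = 6.9253


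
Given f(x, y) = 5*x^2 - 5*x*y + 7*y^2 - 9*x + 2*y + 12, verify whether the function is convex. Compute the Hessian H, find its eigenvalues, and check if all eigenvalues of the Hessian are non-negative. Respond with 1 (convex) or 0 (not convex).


The Hessian of f(x,y) = 5*x^2 - 5*x*y + 7*y^2 - 9*x + 2*y + 12 is:
H = [[10, -5], [-5, 14]]
Trace = 10 + 14 = 24
Determinant = 10*14 - (-5)^2 = 115
Discriminant = (24)^2 - 4*115 = 116.0
Eigenvalues: lambda_1 = 6.6148, lambda_2 = 17.3852
The function is convex.

1


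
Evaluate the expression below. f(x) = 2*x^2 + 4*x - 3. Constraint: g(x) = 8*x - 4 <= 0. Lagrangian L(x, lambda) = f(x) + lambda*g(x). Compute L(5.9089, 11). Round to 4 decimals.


Step 1: Evaluate f(x).
f(5.9089) = 2*5.9089^2 + 4*5.9089 - 3 = 90.4658
Step 2: Evaluate g(x).
g(5.9089) = 8*5.9089 - 4 = 43.2712
Step 3: Compute Lagrangian.
L = 90.4658 + 11*43.2712 = 566.449


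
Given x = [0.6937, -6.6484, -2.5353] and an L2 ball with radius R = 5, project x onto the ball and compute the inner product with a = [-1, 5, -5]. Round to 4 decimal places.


Step 1: Compute ||x|| (intermediates to 6 decimals).
||x|| = sqrt(0.6937^2 + (-6.6484)^2 + (-2.5353)^2) = 7.149139
Step 2: Project.
Since ||x|| > R, scale = R/||x|| = 5/7.149139 = 0.699385, proj(x) = scale * x
proj(x) = [0.485163, -4.649791, -1.773151]
Step 3: Dot product.
a^T * proj(x) = -1*0.485163 + 5*(-4.649791) - 5*(-1.773151) = -14.8684


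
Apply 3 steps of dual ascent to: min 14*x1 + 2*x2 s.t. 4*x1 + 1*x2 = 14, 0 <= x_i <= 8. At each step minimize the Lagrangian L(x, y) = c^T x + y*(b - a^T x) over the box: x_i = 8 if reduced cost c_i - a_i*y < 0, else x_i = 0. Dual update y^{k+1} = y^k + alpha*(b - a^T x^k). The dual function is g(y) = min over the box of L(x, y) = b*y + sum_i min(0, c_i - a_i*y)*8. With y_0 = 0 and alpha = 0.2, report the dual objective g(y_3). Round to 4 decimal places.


Dual ascent for LP: min 14*x1 + 2*x2, 4*x1 + 1*x2 = 14, 0 <= x_i <= 8
Step 1: y^k = 0.0, reduced costs: (14.0, 2.0)
  x^k = (0.0, 0.0), subgradient = b - a^T x = 14.0
  y^{k+1} = 0.0 + 0.2*14.0 = 2.8
Step 2: y^k = 2.8, reduced costs: (2.8, -0.8)
  x^k = (0.0, 8.0), subgradient = b - a^T x = 6.0
  y^{k+1} = 2.8 + 0.2*6.0 = 4.0
Step 3: y^k = 4.0, reduced costs: (-2.0, -2.0)
  x^k = (8.0, 8.0), subgradient = b - a^T x = -26.0
  y^{k+1} = 4.0 + 0.2*-26.0 = -1.2
Dual objective at y_3 = -1.2: reduced costs (18.8, 3.2), box minimizer x = (0.0, 0.0)
g(y_3) = b*y + (c1 - a1*y)*x1 + (c2 - a2*y)*x2 = 14*(-1.2) + 18.8*0.0 + 3.2*0.0 = -16.8 + 0.0 + 0.0 = -16.8


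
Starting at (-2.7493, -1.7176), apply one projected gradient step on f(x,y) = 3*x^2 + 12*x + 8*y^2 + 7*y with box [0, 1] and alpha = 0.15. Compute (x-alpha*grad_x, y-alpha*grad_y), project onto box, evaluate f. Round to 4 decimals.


Step 1: Compute gradient at (-2.7493, -1.7176).
grad_x = 2*3*-2.7493 + 12 = -4.4958
grad_y = 2*8*-1.7176 + 7 = -20.4816
Step 2: Gradient step.
x_raw = -2.7493 - 0.15*-4.4958 = -2.0749
y_raw = -1.7176 - 0.15*-20.4816 = 1.3546
Step 3: Project onto [0, 1].
x_proj = clip(-2.0749) = 0.0
y_proj = clip(1.3546) = 1.0
Step 4: Evaluate f.
f(0.0, 1.0) = 15.0


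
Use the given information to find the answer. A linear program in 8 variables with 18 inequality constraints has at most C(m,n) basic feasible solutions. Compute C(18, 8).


Each vertex corresponds to some choice of n active constraints out of m, so the number of vertices is at most C(m, n) = m! / (n!(m-n)!).
m = 18, n = 8
Numerator: 18 * 17 * 16 * 15 * 14 * 13 * 12 * 11
Denominator: 8! = 40320
C(18, 8) = 43758


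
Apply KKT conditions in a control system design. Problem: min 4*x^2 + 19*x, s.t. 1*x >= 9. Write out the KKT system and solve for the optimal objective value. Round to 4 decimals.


Step 1: Try lambda = 0 (constraint inactive).
x_unc = -19/(2*4) = -2.375
Check: 1*-2.375 = -2.375 < 9 -- violated!
Step 2: Constraint must be active: 1*x = 9
x* = 9/1 = 9.0
lambda = (2*4*9.0 + 19)/1 = 91.0
Step 3: Compute optimal value.
f(x*) = 4*9.0^2 + 19*9.0 = 495.0


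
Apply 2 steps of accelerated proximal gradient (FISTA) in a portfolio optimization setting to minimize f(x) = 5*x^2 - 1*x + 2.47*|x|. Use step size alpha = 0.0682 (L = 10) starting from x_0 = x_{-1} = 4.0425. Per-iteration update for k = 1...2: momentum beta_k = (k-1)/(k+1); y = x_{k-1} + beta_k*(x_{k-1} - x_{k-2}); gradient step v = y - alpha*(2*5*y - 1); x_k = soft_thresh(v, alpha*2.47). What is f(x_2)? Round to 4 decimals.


FISTA on f(x) = 5*x^2 - 1*x + 2.47*|x|
L = 10, alpha = 0.0682
Iteration 1: beta = 0.0, y = 4.0425 + 0.0*(4.0425 - 4.0425) = 4.0425
  grad(y) = 39.425, v = y - alpha*grad = 1.3537
  prox(v) = soft_thresh(1.3537, 0.1685) = 1.1853
Iteration 2: beta = 0.3333, y = 1.1853 + 0.3333*(1.1853 - 4.0425) = 0.2328
  grad(y) = 1.3285, v = y - alpha*grad = 0.1422
  prox(v) = soft_thresh(0.1422, 0.1685) = 0.0
f(x_2) = 5*0.0^2 - 1*0.0 + 2.47*|0.0| = 0.0


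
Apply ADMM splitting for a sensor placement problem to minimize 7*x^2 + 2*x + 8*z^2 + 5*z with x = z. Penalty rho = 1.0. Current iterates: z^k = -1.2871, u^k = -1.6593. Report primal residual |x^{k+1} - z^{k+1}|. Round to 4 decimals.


ADMM iteration with rho = 1.0, z^k = -1.2871, u^k = -1.6593
Step 1: x-update.
Minimize 7*x^2 + 2*x + (1.0/2)*(x + 1.2871 - 1.6593)^2
FOC: (2*7 + 1.0)*x = -2 + 1.0*(-1.2871 + 1.6593)
x^{k+1} = -0.1085
Step 2: z-update.
Minimize 8*z^2 + 5*z + (1.0/2)*(-0.1085 - z - 1.6593)^2
FOC: (2*8 + 1.0)*z = -5 + 1.0*(-0.1085 - 1.6593)
z^{k+1} = -0.3981
Step 3: u-update.
u^{k+1} = -1.6593 - 0.1085 + 0.3981 = -1.3697
Step 4: Primal residual = |-0.1085 + 0.3981| = 0.2896


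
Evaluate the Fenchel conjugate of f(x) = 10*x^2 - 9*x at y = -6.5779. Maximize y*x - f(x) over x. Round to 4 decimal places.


f*(y) = sup_x {y*x - a*x^2 - b*x} = sup_x {(y-b)*x - a*x^2}
FOC: (y - b) - 2a*x = 0 => x* = (y - b)/(2a)
x* = (-6.5779 + 9)/(2*10) = 0.1211
f*(-6.5779) = (y-b)^2/(4a) = (-6.5779 + 9)^2/(4*10)
= 5.8666/40 = 0.1467
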